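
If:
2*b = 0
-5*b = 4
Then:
No Solution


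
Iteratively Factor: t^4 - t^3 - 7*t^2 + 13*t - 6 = (t - 1)*(t^3 - 7*t + 6) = (t - 2)*(t - 1)*(t^2 + 2*t - 3) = (t - 2)*(t - 1)*(t + 3)*(t - 1)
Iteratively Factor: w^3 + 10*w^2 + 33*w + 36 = (w + 3)*(w^2 + 7*w + 12) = (w + 3)^2*(w + 4)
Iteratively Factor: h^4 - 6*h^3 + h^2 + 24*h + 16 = (h + 1)*(h^3 - 7*h^2 + 8*h + 16) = (h - 4)*(h + 1)*(h^2 - 3*h - 4) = (h - 4)*(h + 1)^2*(h - 4)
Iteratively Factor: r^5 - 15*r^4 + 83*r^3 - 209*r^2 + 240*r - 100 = (r - 2)*(r^4 - 13*r^3 + 57*r^2 - 95*r + 50) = (r - 2)*(r - 1)*(r^3 - 12*r^2 + 45*r - 50) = (r - 5)*(r - 2)*(r - 1)*(r^2 - 7*r + 10) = (r - 5)*(r - 2)^2*(r - 1)*(r - 5)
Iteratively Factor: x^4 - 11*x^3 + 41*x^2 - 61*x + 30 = (x - 5)*(x^3 - 6*x^2 + 11*x - 6) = (x - 5)*(x - 3)*(x^2 - 3*x + 2) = (x - 5)*(x - 3)*(x - 1)*(x - 2)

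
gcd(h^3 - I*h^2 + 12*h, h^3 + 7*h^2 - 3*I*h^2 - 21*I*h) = h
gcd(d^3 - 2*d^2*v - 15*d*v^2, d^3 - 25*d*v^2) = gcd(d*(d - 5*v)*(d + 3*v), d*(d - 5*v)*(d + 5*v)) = -d^2 + 5*d*v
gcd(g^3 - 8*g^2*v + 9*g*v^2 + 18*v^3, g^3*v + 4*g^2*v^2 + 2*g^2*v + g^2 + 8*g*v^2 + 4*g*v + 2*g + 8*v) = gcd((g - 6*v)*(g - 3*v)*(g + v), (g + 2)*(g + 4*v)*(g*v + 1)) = 1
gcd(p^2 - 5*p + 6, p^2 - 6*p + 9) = p - 3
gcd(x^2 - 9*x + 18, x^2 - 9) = x - 3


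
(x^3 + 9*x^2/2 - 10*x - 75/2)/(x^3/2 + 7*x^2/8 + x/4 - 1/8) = 4*(2*x^3 + 9*x^2 - 20*x - 75)/(4*x^3 + 7*x^2 + 2*x - 1)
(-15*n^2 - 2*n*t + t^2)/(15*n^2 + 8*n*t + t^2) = (-5*n + t)/(5*n + t)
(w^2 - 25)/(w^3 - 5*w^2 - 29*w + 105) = (w - 5)/(w^2 - 10*w + 21)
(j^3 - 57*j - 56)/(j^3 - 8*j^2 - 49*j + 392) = (j + 1)/(j - 7)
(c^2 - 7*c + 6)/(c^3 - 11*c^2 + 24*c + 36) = (c - 1)/(c^2 - 5*c - 6)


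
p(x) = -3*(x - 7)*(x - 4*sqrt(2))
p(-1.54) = -184.38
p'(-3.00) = 55.97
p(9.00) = -20.06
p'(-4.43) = 64.55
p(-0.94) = -157.14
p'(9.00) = -16.03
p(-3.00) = -259.71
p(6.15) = 1.26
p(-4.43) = -345.88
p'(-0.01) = 38.03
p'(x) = -6*x + 12*sqrt(2) + 21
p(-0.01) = -119.17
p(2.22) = -49.28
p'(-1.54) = 47.21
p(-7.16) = -544.46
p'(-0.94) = 43.61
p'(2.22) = 24.65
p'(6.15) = 1.07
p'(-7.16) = 80.93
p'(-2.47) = 52.79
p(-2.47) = -230.88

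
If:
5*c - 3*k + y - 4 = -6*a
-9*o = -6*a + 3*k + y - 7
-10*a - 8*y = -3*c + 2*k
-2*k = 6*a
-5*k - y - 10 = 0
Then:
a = 221/355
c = -332/355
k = -663/355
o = 17/9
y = -47/71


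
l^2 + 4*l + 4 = (l + 2)^2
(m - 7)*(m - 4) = m^2 - 11*m + 28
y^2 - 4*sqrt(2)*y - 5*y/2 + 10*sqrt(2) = (y - 5/2)*(y - 4*sqrt(2))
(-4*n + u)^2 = 16*n^2 - 8*n*u + u^2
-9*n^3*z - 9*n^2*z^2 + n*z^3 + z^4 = z*(-3*n + z)*(n + z)*(3*n + z)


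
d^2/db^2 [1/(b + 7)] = 2/(b + 7)^3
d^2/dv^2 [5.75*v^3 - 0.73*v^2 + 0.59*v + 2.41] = 34.5*v - 1.46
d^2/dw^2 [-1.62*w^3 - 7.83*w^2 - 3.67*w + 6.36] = -9.72*w - 15.66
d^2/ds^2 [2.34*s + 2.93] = 0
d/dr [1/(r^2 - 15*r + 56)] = (15 - 2*r)/(r^2 - 15*r + 56)^2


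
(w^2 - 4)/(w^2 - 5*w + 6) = (w + 2)/(w - 3)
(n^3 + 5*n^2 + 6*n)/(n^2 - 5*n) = (n^2 + 5*n + 6)/(n - 5)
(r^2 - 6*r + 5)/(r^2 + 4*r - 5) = (r - 5)/(r + 5)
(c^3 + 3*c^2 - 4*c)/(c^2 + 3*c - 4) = c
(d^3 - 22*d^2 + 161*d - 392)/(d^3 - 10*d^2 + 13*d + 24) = (d^2 - 14*d + 49)/(d^2 - 2*d - 3)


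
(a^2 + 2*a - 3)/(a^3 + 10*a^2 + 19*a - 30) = (a + 3)/(a^2 + 11*a + 30)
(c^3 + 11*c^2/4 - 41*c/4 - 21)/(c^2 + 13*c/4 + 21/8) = 2*(c^2 + c - 12)/(2*c + 3)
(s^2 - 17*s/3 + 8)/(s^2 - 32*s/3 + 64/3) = (s - 3)/(s - 8)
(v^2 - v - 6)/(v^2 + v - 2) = (v - 3)/(v - 1)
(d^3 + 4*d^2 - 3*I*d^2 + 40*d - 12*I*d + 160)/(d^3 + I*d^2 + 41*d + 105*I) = (d^2 + d*(4 - 8*I) - 32*I)/(d^2 - 4*I*d + 21)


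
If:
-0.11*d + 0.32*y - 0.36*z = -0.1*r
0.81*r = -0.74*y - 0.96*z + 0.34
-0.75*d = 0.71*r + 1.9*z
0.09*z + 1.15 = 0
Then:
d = -9.68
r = 44.42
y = -31.58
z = -12.78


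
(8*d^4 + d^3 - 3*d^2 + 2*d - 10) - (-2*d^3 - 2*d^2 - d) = 8*d^4 + 3*d^3 - d^2 + 3*d - 10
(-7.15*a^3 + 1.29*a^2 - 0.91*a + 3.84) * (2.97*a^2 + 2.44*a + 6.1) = -21.2355*a^5 - 13.6147*a^4 - 43.1701*a^3 + 17.0534*a^2 + 3.8186*a + 23.424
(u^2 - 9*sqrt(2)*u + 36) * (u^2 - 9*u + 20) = u^4 - 9*sqrt(2)*u^3 - 9*u^3 + 56*u^2 + 81*sqrt(2)*u^2 - 324*u - 180*sqrt(2)*u + 720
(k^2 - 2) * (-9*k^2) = -9*k^4 + 18*k^2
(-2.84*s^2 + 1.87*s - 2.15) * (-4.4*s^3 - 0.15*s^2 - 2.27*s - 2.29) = 12.496*s^5 - 7.802*s^4 + 15.6263*s^3 + 2.5812*s^2 + 0.598199999999999*s + 4.9235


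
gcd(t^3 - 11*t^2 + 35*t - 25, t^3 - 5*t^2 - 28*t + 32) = t - 1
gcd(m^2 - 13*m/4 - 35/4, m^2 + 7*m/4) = m + 7/4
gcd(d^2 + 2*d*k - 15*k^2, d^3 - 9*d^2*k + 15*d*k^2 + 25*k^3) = 1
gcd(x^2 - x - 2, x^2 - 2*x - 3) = x + 1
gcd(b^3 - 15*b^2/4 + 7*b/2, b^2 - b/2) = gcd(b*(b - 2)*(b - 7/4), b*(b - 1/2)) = b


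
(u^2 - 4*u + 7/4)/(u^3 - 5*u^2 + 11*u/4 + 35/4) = (2*u - 1)/(2*u^2 - 3*u - 5)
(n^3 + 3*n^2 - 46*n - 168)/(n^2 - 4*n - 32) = (n^2 - n - 42)/(n - 8)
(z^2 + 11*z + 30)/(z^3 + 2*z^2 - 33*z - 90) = (z + 6)/(z^2 - 3*z - 18)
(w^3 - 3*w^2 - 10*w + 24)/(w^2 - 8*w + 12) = (w^2 - w - 12)/(w - 6)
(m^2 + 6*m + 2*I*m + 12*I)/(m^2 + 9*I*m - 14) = (m + 6)/(m + 7*I)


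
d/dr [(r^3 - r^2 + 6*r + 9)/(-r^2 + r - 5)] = (-r^4 + 2*r^3 - 10*r^2 + 28*r - 39)/(r^4 - 2*r^3 + 11*r^2 - 10*r + 25)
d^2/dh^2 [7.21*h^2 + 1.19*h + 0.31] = 14.4200000000000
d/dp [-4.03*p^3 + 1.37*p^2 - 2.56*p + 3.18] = -12.09*p^2 + 2.74*p - 2.56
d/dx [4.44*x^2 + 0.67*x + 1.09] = 8.88*x + 0.67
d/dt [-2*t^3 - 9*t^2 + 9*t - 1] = -6*t^2 - 18*t + 9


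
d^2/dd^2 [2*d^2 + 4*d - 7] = 4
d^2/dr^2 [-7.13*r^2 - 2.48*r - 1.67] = -14.2600000000000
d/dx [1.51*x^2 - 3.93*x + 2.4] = 3.02*x - 3.93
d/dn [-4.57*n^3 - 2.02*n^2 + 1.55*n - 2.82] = -13.71*n^2 - 4.04*n + 1.55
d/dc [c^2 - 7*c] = 2*c - 7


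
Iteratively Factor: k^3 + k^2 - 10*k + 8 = (k - 2)*(k^2 + 3*k - 4) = (k - 2)*(k + 4)*(k - 1)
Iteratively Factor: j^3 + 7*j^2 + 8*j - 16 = (j + 4)*(j^2 + 3*j - 4) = (j + 4)^2*(j - 1)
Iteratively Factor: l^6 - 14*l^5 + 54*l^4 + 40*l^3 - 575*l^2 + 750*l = (l - 5)*(l^5 - 9*l^4 + 9*l^3 + 85*l^2 - 150*l) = (l - 5)*(l - 2)*(l^4 - 7*l^3 - 5*l^2 + 75*l) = (l - 5)*(l - 2)*(l + 3)*(l^3 - 10*l^2 + 25*l) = l*(l - 5)*(l - 2)*(l + 3)*(l^2 - 10*l + 25) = l*(l - 5)^2*(l - 2)*(l + 3)*(l - 5)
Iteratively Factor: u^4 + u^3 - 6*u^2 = (u)*(u^3 + u^2 - 6*u) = u^2*(u^2 + u - 6) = u^2*(u - 2)*(u + 3)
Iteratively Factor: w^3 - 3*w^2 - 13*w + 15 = (w + 3)*(w^2 - 6*w + 5) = (w - 5)*(w + 3)*(w - 1)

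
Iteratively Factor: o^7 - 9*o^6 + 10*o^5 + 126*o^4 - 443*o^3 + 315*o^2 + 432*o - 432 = (o - 3)*(o^6 - 6*o^5 - 8*o^4 + 102*o^3 - 137*o^2 - 96*o + 144) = (o - 4)*(o - 3)*(o^5 - 2*o^4 - 16*o^3 + 38*o^2 + 15*o - 36) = (o - 4)*(o - 3)*(o + 1)*(o^4 - 3*o^3 - 13*o^2 + 51*o - 36) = (o - 4)*(o - 3)^2*(o + 1)*(o^3 - 13*o + 12) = (o - 4)*(o - 3)^3*(o + 1)*(o^2 + 3*o - 4) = (o - 4)*(o - 3)^3*(o - 1)*(o + 1)*(o + 4)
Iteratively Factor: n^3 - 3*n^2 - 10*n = (n + 2)*(n^2 - 5*n) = n*(n + 2)*(n - 5)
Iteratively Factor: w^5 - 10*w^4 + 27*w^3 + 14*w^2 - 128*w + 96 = (w - 4)*(w^4 - 6*w^3 + 3*w^2 + 26*w - 24) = (w - 4)*(w + 2)*(w^3 - 8*w^2 + 19*w - 12) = (w - 4)^2*(w + 2)*(w^2 - 4*w + 3) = (w - 4)^2*(w - 3)*(w + 2)*(w - 1)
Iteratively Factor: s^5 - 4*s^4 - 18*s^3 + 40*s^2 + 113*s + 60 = (s + 1)*(s^4 - 5*s^3 - 13*s^2 + 53*s + 60) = (s + 1)^2*(s^3 - 6*s^2 - 7*s + 60) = (s - 4)*(s + 1)^2*(s^2 - 2*s - 15) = (s - 5)*(s - 4)*(s + 1)^2*(s + 3)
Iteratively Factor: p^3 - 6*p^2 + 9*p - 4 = (p - 1)*(p^2 - 5*p + 4) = (p - 1)^2*(p - 4)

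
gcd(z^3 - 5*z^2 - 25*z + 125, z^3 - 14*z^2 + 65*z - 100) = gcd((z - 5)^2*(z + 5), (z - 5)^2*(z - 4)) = z^2 - 10*z + 25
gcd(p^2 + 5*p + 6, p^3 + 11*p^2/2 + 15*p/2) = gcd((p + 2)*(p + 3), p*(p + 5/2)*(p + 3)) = p + 3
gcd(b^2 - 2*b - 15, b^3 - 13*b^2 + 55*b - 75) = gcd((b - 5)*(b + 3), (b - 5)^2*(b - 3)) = b - 5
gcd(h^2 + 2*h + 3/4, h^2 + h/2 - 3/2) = h + 3/2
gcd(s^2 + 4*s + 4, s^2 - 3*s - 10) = s + 2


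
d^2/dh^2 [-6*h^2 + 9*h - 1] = -12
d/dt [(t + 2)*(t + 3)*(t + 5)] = 3*t^2 + 20*t + 31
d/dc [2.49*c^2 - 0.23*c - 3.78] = 4.98*c - 0.23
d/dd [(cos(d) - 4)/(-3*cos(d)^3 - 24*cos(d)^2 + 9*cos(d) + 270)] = (125*cos(d)/2 + 2*cos(2*d) - cos(3*d)/2 - 100)*sin(d)/(3*(cos(d)^3 + 8*cos(d)^2 - 3*cos(d) - 90)^2)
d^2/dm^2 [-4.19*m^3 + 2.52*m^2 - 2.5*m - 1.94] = 5.04 - 25.14*m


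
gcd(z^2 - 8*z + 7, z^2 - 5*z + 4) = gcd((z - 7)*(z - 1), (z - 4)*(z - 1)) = z - 1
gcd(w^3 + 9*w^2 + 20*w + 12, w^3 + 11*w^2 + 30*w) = w + 6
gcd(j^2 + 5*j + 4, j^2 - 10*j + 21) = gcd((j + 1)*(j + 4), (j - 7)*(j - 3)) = 1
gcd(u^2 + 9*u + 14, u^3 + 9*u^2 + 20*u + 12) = u + 2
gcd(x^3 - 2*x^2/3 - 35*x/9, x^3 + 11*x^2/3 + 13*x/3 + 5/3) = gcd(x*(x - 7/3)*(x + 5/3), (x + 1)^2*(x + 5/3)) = x + 5/3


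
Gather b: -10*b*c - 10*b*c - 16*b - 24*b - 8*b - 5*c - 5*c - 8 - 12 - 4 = b*(-20*c - 48) - 10*c - 24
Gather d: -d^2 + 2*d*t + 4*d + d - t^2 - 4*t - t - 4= -d^2 + d*(2*t + 5) - t^2 - 5*t - 4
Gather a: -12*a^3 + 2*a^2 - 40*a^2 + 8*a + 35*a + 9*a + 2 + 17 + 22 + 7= -12*a^3 - 38*a^2 + 52*a + 48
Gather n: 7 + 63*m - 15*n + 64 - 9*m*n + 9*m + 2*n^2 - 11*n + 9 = 72*m + 2*n^2 + n*(-9*m - 26) + 80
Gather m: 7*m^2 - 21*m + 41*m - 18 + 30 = 7*m^2 + 20*m + 12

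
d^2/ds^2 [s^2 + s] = 2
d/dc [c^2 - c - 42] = 2*c - 1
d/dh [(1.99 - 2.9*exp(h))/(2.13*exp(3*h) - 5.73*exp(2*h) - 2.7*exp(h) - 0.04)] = (12.354*exp(3*h) - 29.3331*exp(2*h) + 22.8054*exp(h) + 5.489)*exp(h)/(4.5369*exp(6*h) - 24.4098*exp(5*h) + 21.3309*exp(4*h) + 30.7716*exp(3*h) + 7.7484*exp(2*h) + 0.216*exp(h) + 0.0016)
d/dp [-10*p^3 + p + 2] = 1 - 30*p^2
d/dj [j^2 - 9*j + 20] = 2*j - 9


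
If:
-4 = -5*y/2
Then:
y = 8/5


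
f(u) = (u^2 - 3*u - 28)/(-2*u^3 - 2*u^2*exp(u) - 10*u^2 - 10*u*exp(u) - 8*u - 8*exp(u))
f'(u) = (2*u - 3)/(-2*u^3 - 2*u^2*exp(u) - 10*u^2 - 10*u*exp(u) - 8*u - 8*exp(u)) + (u^2 - 3*u - 28)*(2*u^2*exp(u) + 6*u^2 + 14*u*exp(u) + 20*u + 18*exp(u) + 8)/(-2*u^3 - 2*u^2*exp(u) - 10*u^2 - 10*u*exp(u) - 8*u - 8*exp(u))^2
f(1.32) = 0.24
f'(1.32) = -0.37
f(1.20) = 0.29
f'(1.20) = -0.46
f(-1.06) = 94.13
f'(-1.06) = 1734.80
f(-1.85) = 3.08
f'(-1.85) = 5.37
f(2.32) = 0.06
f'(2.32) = -0.08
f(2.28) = 0.06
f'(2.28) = -0.08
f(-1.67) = 4.37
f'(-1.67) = 9.52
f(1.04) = 0.38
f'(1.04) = -0.62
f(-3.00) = 0.85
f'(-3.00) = 0.64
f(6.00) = 0.00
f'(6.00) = 0.00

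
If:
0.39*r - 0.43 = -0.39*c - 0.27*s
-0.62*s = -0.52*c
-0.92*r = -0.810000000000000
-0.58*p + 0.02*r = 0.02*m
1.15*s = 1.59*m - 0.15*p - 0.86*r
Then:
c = 0.14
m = 0.56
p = 0.01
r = 0.88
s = 0.12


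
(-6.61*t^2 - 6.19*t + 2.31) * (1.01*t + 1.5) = -6.6761*t^3 - 16.1669*t^2 - 6.9519*t + 3.465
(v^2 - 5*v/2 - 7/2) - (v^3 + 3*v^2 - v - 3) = -v^3 - 2*v^2 - 3*v/2 - 1/2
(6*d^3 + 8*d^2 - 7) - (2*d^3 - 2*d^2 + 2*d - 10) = 4*d^3 + 10*d^2 - 2*d + 3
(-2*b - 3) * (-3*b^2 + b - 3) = 6*b^3 + 7*b^2 + 3*b + 9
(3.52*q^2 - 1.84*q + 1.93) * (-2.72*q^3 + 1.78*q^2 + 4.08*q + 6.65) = -9.5744*q^5 + 11.2704*q^4 + 5.8368*q^3 + 19.3362*q^2 - 4.3616*q + 12.8345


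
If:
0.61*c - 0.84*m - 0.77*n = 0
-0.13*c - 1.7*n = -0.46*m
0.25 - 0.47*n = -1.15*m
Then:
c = -0.36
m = -0.23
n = -0.03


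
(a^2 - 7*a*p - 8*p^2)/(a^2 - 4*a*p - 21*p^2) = (-a^2 + 7*a*p + 8*p^2)/(-a^2 + 4*a*p + 21*p^2)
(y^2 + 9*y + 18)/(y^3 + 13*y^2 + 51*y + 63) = (y + 6)/(y^2 + 10*y + 21)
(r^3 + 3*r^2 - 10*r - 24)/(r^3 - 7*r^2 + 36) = (r + 4)/(r - 6)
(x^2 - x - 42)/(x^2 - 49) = (x + 6)/(x + 7)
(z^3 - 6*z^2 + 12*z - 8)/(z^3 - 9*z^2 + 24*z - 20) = (z - 2)/(z - 5)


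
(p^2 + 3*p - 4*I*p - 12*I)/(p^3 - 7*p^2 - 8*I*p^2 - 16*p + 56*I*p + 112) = (p + 3)/(p^2 - p*(7 + 4*I) + 28*I)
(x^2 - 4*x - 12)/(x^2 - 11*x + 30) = (x + 2)/(x - 5)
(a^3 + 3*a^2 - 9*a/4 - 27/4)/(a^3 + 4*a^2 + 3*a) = (a^2 - 9/4)/(a*(a + 1))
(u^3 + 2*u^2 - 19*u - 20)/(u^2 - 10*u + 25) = (u^3 + 2*u^2 - 19*u - 20)/(u^2 - 10*u + 25)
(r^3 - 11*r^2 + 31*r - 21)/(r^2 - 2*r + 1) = (r^2 - 10*r + 21)/(r - 1)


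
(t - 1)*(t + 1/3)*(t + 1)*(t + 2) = t^4 + 7*t^3/3 - t^2/3 - 7*t/3 - 2/3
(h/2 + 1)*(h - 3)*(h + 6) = h^3/2 + 5*h^2/2 - 6*h - 18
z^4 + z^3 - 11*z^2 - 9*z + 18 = (z - 3)*(z - 1)*(z + 2)*(z + 3)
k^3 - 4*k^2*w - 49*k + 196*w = (k - 7)*(k + 7)*(k - 4*w)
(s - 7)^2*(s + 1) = s^3 - 13*s^2 + 35*s + 49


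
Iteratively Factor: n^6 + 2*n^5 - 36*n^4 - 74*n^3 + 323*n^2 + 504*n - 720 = (n - 5)*(n^5 + 7*n^4 - n^3 - 79*n^2 - 72*n + 144) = (n - 5)*(n - 3)*(n^4 + 10*n^3 + 29*n^2 + 8*n - 48) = (n - 5)*(n - 3)*(n - 1)*(n^3 + 11*n^2 + 40*n + 48) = (n - 5)*(n - 3)*(n - 1)*(n + 3)*(n^2 + 8*n + 16) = (n - 5)*(n - 3)*(n - 1)*(n + 3)*(n + 4)*(n + 4)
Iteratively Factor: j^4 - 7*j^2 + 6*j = (j - 2)*(j^3 + 2*j^2 - 3*j) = j*(j - 2)*(j^2 + 2*j - 3) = j*(j - 2)*(j - 1)*(j + 3)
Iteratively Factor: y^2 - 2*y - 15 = (y - 5)*(y + 3)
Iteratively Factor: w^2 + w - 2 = (w - 1)*(w + 2)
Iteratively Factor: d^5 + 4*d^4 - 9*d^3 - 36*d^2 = (d)*(d^4 + 4*d^3 - 9*d^2 - 36*d) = d*(d - 3)*(d^3 + 7*d^2 + 12*d) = d*(d - 3)*(d + 4)*(d^2 + 3*d) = d*(d - 3)*(d + 3)*(d + 4)*(d)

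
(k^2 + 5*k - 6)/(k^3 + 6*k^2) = (k - 1)/k^2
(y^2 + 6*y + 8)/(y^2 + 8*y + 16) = (y + 2)/(y + 4)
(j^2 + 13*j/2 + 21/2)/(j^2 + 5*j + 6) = (j + 7/2)/(j + 2)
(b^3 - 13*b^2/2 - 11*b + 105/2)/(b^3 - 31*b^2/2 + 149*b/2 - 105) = (b + 3)/(b - 6)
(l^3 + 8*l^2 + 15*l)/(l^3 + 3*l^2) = (l + 5)/l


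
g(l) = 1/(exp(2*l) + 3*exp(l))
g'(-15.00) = -1089672.46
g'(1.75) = -0.03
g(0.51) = 0.13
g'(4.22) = -0.00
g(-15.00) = 1089672.35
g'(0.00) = -0.31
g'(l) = (-2*exp(2*l) - 3*exp(l))/(exp(2*l) + 3*exp(l))^2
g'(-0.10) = -0.35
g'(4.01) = -0.00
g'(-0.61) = -0.60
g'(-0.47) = -0.52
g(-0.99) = 0.80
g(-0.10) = 0.28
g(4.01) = 0.00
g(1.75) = 0.02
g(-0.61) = 0.52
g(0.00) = 0.25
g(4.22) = 0.00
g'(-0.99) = -0.89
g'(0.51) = -0.17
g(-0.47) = 0.44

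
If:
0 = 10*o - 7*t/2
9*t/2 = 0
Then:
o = 0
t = 0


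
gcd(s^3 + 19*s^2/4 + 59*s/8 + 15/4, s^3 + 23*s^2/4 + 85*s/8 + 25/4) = s^2 + 13*s/4 + 5/2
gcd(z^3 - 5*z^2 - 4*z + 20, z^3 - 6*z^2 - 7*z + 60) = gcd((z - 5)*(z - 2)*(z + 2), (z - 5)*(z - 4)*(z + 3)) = z - 5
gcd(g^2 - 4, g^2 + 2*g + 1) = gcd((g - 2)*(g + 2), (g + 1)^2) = 1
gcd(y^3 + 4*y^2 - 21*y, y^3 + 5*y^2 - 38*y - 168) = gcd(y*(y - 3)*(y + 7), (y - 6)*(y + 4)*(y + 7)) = y + 7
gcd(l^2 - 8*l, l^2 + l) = l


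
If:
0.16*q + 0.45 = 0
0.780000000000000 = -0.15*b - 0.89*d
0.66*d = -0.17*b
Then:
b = 9.84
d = -2.54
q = -2.81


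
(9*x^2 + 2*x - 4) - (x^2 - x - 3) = 8*x^2 + 3*x - 1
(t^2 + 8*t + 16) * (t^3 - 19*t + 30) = t^5 + 8*t^4 - 3*t^3 - 122*t^2 - 64*t + 480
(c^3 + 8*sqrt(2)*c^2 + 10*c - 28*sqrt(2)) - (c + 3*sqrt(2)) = c^3 + 8*sqrt(2)*c^2 + 9*c - 31*sqrt(2)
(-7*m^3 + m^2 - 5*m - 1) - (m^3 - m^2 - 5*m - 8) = -8*m^3 + 2*m^2 + 7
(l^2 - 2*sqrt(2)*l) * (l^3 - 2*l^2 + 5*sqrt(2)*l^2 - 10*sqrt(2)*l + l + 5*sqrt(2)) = l^5 - 2*l^4 + 3*sqrt(2)*l^4 - 19*l^3 - 6*sqrt(2)*l^3 + 3*sqrt(2)*l^2 + 40*l^2 - 20*l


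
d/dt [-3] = 0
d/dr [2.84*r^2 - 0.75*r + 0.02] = 5.68*r - 0.75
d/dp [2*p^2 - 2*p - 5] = 4*p - 2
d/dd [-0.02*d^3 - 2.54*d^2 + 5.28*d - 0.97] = -0.06*d^2 - 5.08*d + 5.28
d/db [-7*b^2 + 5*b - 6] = 5 - 14*b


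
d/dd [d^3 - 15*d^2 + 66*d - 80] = 3*d^2 - 30*d + 66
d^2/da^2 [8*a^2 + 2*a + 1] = 16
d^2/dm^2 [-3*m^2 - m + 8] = -6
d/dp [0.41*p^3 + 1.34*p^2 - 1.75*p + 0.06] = 1.23*p^2 + 2.68*p - 1.75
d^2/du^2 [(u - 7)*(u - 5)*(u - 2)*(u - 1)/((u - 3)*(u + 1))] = 2*(u^6 - 6*u^5 + 3*u^4 - 40*u^3 + 651*u^2 - 1986*u + 1921)/(u^6 - 6*u^5 + 3*u^4 + 28*u^3 - 9*u^2 - 54*u - 27)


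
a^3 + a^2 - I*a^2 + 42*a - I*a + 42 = (a + 1)*(a - 7*I)*(a + 6*I)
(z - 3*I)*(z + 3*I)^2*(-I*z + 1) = -I*z^4 + 4*z^3 - 6*I*z^2 + 36*z + 27*I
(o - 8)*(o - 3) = o^2 - 11*o + 24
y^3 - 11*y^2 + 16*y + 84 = (y - 7)*(y - 6)*(y + 2)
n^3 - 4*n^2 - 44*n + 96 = (n - 8)*(n - 2)*(n + 6)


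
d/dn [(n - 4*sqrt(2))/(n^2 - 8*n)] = (n*(n - 8) - 2*(n - 4)*(n - 4*sqrt(2)))/(n^2*(n - 8)^2)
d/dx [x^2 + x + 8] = 2*x + 1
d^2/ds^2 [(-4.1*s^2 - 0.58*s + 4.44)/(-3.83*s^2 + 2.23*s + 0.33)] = (5.6843418860808e-14*s^4 + 87.051304*s^3 - 359.687556*s^2 + 231.927948*s - 55.343448)/(56.181887*s^6 - 98.134941*s^5 + 42.61641*s^4 + 5.821415*s^3 - 3.67191*s^2 - 0.728541*s - 0.035937)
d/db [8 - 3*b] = -3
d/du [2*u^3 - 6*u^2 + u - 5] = 6*u^2 - 12*u + 1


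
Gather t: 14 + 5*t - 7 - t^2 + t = -t^2 + 6*t + 7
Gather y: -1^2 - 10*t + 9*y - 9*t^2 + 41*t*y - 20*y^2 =-9*t^2 - 10*t - 20*y^2 + y*(41*t + 9) - 1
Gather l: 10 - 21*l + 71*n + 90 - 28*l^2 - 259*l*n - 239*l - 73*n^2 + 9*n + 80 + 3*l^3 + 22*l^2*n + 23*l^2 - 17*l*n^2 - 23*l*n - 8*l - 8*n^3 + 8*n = 3*l^3 + l^2*(22*n - 5) + l*(-17*n^2 - 282*n - 268) - 8*n^3 - 73*n^2 + 88*n + 180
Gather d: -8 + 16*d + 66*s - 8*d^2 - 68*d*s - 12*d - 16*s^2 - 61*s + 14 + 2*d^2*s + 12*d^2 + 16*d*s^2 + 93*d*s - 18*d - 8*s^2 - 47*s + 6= d^2*(2*s + 4) + d*(16*s^2 + 25*s - 14) - 24*s^2 - 42*s + 12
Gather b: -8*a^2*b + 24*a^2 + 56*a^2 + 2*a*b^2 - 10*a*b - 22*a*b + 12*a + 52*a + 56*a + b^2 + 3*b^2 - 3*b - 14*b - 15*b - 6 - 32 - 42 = 80*a^2 + 120*a + b^2*(2*a + 4) + b*(-8*a^2 - 32*a - 32) - 80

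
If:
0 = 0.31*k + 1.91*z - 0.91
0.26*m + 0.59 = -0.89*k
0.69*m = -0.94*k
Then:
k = -1.10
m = 1.50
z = 0.66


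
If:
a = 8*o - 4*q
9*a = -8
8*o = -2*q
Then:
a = -8/9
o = -1/27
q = 4/27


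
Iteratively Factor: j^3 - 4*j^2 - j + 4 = (j - 1)*(j^2 - 3*j - 4) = (j - 1)*(j + 1)*(j - 4)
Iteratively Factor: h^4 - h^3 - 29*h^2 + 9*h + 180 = (h - 5)*(h^3 + 4*h^2 - 9*h - 36) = (h - 5)*(h + 4)*(h^2 - 9) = (h - 5)*(h + 3)*(h + 4)*(h - 3)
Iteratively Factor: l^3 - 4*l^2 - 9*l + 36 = (l - 4)*(l^2 - 9) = (l - 4)*(l - 3)*(l + 3)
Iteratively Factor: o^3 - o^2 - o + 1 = (o - 1)*(o^2 - 1) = (o - 1)*(o + 1)*(o - 1)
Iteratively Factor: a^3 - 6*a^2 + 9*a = (a)*(a^2 - 6*a + 9) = a*(a - 3)*(a - 3)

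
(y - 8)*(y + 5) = y^2 - 3*y - 40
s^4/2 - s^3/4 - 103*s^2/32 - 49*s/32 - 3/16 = (s/2 + 1)*(s - 3)*(s + 1/4)^2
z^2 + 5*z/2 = z*(z + 5/2)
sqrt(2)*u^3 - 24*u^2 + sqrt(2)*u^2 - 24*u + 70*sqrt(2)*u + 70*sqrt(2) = (u - 7*sqrt(2))*(u - 5*sqrt(2))*(sqrt(2)*u + sqrt(2))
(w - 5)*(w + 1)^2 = w^3 - 3*w^2 - 9*w - 5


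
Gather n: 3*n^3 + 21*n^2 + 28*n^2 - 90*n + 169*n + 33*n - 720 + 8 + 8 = 3*n^3 + 49*n^2 + 112*n - 704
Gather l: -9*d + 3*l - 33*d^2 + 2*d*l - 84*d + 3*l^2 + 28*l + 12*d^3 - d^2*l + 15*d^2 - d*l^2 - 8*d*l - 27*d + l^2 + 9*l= 12*d^3 - 18*d^2 - 120*d + l^2*(4 - d) + l*(-d^2 - 6*d + 40)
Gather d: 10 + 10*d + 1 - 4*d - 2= 6*d + 9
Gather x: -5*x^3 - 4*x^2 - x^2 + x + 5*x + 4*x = -5*x^3 - 5*x^2 + 10*x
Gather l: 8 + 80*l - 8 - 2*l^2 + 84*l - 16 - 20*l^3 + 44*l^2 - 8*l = -20*l^3 + 42*l^2 + 156*l - 16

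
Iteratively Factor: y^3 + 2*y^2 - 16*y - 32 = (y - 4)*(y^2 + 6*y + 8) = (y - 4)*(y + 2)*(y + 4)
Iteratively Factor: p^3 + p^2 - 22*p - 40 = (p + 2)*(p^2 - p - 20) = (p + 2)*(p + 4)*(p - 5)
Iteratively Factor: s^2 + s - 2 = (s + 2)*(s - 1)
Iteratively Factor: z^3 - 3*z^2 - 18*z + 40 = (z + 4)*(z^2 - 7*z + 10) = (z - 2)*(z + 4)*(z - 5)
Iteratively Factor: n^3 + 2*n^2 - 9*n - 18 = (n + 2)*(n^2 - 9) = (n + 2)*(n + 3)*(n - 3)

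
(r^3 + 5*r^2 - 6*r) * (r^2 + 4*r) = r^5 + 9*r^4 + 14*r^3 - 24*r^2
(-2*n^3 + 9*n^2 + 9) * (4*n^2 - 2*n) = -8*n^5 + 40*n^4 - 18*n^3 + 36*n^2 - 18*n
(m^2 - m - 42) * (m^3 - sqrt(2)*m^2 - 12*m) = m^5 - sqrt(2)*m^4 - m^4 - 54*m^3 + sqrt(2)*m^3 + 12*m^2 + 42*sqrt(2)*m^2 + 504*m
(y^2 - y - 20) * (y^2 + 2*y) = y^4 + y^3 - 22*y^2 - 40*y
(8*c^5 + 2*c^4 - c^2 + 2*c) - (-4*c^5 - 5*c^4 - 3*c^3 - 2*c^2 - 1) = 12*c^5 + 7*c^4 + 3*c^3 + c^2 + 2*c + 1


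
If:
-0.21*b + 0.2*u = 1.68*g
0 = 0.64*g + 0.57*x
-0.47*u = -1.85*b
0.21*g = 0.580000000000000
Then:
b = 8.04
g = 2.76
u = 31.64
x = -3.10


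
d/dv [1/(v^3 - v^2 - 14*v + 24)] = (-3*v^2 + 2*v + 14)/(v^3 - v^2 - 14*v + 24)^2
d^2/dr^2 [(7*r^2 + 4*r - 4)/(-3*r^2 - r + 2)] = 2*(-15*r^3 - 18*r^2 - 36*r - 8)/(27*r^6 + 27*r^5 - 45*r^4 - 35*r^3 + 30*r^2 + 12*r - 8)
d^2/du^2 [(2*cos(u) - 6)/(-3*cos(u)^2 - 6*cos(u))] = 2*(-8*(cos(u) - 3)*(cos(u) + 1)^2*sin(u)^2 + (cos(u) + 2)^2*cos(u)^3 + (cos(u) + 2)*(6*cos(u) + 3*cos(2*u) - 2*cos(3*u) + 1)*cos(u))/(3*(cos(u) + 2)^3*cos(u)^3)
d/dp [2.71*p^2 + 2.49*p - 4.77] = 5.42*p + 2.49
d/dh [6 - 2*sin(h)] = -2*cos(h)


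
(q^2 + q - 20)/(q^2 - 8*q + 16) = (q + 5)/(q - 4)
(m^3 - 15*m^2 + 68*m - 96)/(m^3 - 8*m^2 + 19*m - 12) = (m - 8)/(m - 1)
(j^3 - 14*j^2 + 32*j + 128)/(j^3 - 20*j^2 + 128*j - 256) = (j + 2)/(j - 4)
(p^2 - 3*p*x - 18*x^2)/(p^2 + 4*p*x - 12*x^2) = (p^2 - 3*p*x - 18*x^2)/(p^2 + 4*p*x - 12*x^2)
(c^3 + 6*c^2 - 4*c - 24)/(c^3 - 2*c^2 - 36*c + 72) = (c + 2)/(c - 6)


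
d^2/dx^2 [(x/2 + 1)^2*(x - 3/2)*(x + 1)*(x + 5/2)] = 5*x^3 + 18*x^2 + 111*x/8 - 27/8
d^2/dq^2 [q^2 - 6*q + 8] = 2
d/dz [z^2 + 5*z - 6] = 2*z + 5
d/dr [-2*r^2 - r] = -4*r - 1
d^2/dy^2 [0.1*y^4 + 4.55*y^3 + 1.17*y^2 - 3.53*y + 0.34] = 1.2*y^2 + 27.3*y + 2.34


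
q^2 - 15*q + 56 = (q - 8)*(q - 7)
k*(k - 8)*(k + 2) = k^3 - 6*k^2 - 16*k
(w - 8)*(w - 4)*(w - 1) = w^3 - 13*w^2 + 44*w - 32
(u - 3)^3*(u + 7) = u^4 - 2*u^3 - 36*u^2 + 162*u - 189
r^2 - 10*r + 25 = (r - 5)^2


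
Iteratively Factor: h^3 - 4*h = (h)*(h^2 - 4) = h*(h + 2)*(h - 2)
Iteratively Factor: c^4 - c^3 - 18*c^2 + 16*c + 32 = (c - 2)*(c^3 + c^2 - 16*c - 16) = (c - 4)*(c - 2)*(c^2 + 5*c + 4) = (c - 4)*(c - 2)*(c + 4)*(c + 1)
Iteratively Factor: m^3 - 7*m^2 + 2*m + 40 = (m + 2)*(m^2 - 9*m + 20) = (m - 5)*(m + 2)*(m - 4)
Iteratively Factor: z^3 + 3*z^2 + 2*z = (z)*(z^2 + 3*z + 2) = z*(z + 2)*(z + 1)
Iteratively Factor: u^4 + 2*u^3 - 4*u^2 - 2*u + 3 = (u + 3)*(u^3 - u^2 - u + 1) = (u + 1)*(u + 3)*(u^2 - 2*u + 1) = (u - 1)*(u + 1)*(u + 3)*(u - 1)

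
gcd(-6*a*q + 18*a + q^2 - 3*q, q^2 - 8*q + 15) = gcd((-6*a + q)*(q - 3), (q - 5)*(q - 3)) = q - 3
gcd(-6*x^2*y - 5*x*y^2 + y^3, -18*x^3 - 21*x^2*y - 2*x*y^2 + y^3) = 6*x^2 + 5*x*y - y^2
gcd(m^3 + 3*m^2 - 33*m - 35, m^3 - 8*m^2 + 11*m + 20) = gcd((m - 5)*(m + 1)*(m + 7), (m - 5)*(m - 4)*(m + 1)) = m^2 - 4*m - 5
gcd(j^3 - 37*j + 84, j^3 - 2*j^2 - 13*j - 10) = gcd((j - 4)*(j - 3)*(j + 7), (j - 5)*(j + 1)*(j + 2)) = 1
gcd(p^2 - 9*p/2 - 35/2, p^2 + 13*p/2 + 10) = p + 5/2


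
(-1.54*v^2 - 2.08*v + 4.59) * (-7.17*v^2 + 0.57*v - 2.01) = 11.0418*v^4 + 14.0358*v^3 - 31.0005*v^2 + 6.7971*v - 9.2259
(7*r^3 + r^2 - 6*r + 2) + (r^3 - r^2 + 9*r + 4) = 8*r^3 + 3*r + 6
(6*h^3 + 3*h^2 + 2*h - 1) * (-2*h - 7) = -12*h^4 - 48*h^3 - 25*h^2 - 12*h + 7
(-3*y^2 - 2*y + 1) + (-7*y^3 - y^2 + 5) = -7*y^3 - 4*y^2 - 2*y + 6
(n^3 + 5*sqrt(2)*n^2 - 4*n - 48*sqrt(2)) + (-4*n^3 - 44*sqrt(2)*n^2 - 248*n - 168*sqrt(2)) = -3*n^3 - 39*sqrt(2)*n^2 - 252*n - 216*sqrt(2)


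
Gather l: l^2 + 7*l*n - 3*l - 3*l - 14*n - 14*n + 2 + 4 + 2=l^2 + l*(7*n - 6) - 28*n + 8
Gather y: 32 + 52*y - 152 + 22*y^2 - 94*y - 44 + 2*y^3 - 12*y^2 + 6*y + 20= 2*y^3 + 10*y^2 - 36*y - 144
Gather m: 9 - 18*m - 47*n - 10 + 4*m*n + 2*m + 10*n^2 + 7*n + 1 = m*(4*n - 16) + 10*n^2 - 40*n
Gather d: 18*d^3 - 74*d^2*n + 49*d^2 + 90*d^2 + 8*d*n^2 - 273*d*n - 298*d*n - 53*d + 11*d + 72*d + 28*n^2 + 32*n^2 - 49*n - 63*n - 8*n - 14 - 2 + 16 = 18*d^3 + d^2*(139 - 74*n) + d*(8*n^2 - 571*n + 30) + 60*n^2 - 120*n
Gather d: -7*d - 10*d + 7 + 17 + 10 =34 - 17*d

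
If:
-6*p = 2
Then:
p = -1/3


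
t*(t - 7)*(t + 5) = t^3 - 2*t^2 - 35*t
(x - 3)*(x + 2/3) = x^2 - 7*x/3 - 2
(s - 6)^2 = s^2 - 12*s + 36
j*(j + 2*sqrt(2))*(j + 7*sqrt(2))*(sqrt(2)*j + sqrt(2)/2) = sqrt(2)*j^4 + sqrt(2)*j^3/2 + 18*j^3 + 9*j^2 + 28*sqrt(2)*j^2 + 14*sqrt(2)*j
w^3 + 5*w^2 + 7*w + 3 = (w + 1)^2*(w + 3)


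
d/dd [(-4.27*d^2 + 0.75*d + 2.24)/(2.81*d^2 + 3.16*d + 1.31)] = (-15.6007*d^2 - 23.7762*d - 6.0959)/(7.8961*d^4 + 17.7592*d^3 + 17.3478*d^2 + 8.2792*d + 1.7161)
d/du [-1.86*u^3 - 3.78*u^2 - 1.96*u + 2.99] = -5.58*u^2 - 7.56*u - 1.96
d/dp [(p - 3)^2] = 2*p - 6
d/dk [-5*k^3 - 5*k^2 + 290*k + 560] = -15*k^2 - 10*k + 290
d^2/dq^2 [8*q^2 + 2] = 16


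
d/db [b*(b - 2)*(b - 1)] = 3*b^2 - 6*b + 2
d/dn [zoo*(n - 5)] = zoo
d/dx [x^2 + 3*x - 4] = 2*x + 3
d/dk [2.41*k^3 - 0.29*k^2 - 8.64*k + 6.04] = 7.23*k^2 - 0.58*k - 8.64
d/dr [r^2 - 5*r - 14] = 2*r - 5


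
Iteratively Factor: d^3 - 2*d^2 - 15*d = (d)*(d^2 - 2*d - 15) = d*(d + 3)*(d - 5)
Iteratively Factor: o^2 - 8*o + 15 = (o - 3)*(o - 5)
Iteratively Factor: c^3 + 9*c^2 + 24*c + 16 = (c + 4)*(c^2 + 5*c + 4) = (c + 4)^2*(c + 1)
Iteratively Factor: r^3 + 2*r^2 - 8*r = (r + 4)*(r^2 - 2*r) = r*(r + 4)*(r - 2)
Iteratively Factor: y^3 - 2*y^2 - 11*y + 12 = (y - 1)*(y^2 - y - 12) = (y - 4)*(y - 1)*(y + 3)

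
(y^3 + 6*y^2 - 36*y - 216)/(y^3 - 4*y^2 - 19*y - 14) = (-y^3 - 6*y^2 + 36*y + 216)/(-y^3 + 4*y^2 + 19*y + 14)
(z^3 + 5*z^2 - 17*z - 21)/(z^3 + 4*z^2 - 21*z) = (z + 1)/z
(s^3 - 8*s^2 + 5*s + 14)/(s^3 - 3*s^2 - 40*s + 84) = (s + 1)/(s + 6)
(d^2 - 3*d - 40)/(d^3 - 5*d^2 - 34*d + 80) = 1/(d - 2)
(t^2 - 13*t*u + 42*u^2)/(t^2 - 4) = (t^2 - 13*t*u + 42*u^2)/(t^2 - 4)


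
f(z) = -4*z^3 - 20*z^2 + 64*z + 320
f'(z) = -12*z^2 - 40*z + 64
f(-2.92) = 62.18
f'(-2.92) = 78.48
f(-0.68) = 268.49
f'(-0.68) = 85.65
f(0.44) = 343.95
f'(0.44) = 44.08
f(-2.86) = 66.94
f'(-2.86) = 80.24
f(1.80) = 347.07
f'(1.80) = -46.88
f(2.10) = 329.16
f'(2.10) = -72.92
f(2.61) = 279.68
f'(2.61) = -122.15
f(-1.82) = 161.39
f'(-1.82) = 97.05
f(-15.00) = 8360.00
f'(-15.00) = -2036.00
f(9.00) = -3640.00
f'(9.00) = -1268.00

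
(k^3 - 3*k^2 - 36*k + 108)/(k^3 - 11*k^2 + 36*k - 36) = (k + 6)/(k - 2)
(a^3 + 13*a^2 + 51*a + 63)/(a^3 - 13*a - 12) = (a^2 + 10*a + 21)/(a^2 - 3*a - 4)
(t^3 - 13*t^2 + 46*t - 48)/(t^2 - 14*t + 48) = (t^2 - 5*t + 6)/(t - 6)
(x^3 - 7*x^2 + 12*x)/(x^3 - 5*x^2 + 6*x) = (x - 4)/(x - 2)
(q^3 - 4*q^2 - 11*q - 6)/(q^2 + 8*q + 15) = (q^3 - 4*q^2 - 11*q - 6)/(q^2 + 8*q + 15)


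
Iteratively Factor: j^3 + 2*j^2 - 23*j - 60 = (j + 4)*(j^2 - 2*j - 15) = (j + 3)*(j + 4)*(j - 5)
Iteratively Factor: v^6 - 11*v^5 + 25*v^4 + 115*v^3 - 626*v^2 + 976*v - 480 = (v + 4)*(v^5 - 15*v^4 + 85*v^3 - 225*v^2 + 274*v - 120) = (v - 2)*(v + 4)*(v^4 - 13*v^3 + 59*v^2 - 107*v + 60) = (v - 3)*(v - 2)*(v + 4)*(v^3 - 10*v^2 + 29*v - 20) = (v - 4)*(v - 3)*(v - 2)*(v + 4)*(v^2 - 6*v + 5) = (v - 5)*(v - 4)*(v - 3)*(v - 2)*(v + 4)*(v - 1)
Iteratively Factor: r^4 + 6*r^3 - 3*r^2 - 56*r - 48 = (r + 1)*(r^3 + 5*r^2 - 8*r - 48) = (r - 3)*(r + 1)*(r^2 + 8*r + 16) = (r - 3)*(r + 1)*(r + 4)*(r + 4)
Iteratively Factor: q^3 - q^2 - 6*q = (q)*(q^2 - q - 6) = q*(q - 3)*(q + 2)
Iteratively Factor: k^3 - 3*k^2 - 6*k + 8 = (k - 1)*(k^2 - 2*k - 8) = (k - 4)*(k - 1)*(k + 2)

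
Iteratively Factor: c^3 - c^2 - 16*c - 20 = (c + 2)*(c^2 - 3*c - 10) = (c + 2)^2*(c - 5)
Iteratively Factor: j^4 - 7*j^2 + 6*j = (j)*(j^3 - 7*j + 6) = j*(j + 3)*(j^2 - 3*j + 2) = j*(j - 1)*(j + 3)*(j - 2)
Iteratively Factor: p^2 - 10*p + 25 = (p - 5)*(p - 5)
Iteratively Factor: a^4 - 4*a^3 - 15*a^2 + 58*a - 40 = (a - 1)*(a^3 - 3*a^2 - 18*a + 40) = (a - 2)*(a - 1)*(a^2 - a - 20) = (a - 5)*(a - 2)*(a - 1)*(a + 4)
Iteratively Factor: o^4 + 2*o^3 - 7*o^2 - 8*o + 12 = (o + 3)*(o^3 - o^2 - 4*o + 4) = (o + 2)*(o + 3)*(o^2 - 3*o + 2) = (o - 2)*(o + 2)*(o + 3)*(o - 1)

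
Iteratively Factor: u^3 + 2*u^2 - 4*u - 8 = (u - 2)*(u^2 + 4*u + 4) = (u - 2)*(u + 2)*(u + 2)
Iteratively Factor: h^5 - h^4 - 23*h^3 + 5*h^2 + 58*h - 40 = (h - 1)*(h^4 - 23*h^2 - 18*h + 40) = (h - 1)*(h + 4)*(h^3 - 4*h^2 - 7*h + 10) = (h - 5)*(h - 1)*(h + 4)*(h^2 + h - 2) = (h - 5)*(h - 1)^2*(h + 4)*(h + 2)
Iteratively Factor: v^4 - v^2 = (v)*(v^3 - v) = v*(v - 1)*(v^2 + v) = v*(v - 1)*(v + 1)*(v)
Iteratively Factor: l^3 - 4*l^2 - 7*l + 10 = (l - 1)*(l^2 - 3*l - 10) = (l - 5)*(l - 1)*(l + 2)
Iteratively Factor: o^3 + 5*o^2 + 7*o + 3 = (o + 1)*(o^2 + 4*o + 3) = (o + 1)^2*(o + 3)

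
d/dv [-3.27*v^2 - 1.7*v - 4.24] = -6.54*v - 1.7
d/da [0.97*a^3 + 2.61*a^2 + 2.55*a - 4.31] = 2.91*a^2 + 5.22*a + 2.55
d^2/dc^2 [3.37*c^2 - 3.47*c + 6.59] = 6.74000000000000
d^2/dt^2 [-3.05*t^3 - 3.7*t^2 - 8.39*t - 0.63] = -18.3*t - 7.4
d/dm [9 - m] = -1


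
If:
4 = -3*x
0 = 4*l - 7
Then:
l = 7/4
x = -4/3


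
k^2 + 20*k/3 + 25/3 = (k + 5/3)*(k + 5)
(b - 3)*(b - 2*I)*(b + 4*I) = b^3 - 3*b^2 + 2*I*b^2 + 8*b - 6*I*b - 24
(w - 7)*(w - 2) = w^2 - 9*w + 14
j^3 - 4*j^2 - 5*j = j*(j - 5)*(j + 1)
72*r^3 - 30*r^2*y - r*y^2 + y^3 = (-4*r + y)*(-3*r + y)*(6*r + y)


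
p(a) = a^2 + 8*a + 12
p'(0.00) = 8.00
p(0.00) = 12.00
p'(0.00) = 8.00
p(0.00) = 12.00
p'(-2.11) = 3.78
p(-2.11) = -0.43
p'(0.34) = 8.68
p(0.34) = 14.84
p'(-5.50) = -3.00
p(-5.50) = -1.75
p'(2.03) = 12.06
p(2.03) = 32.36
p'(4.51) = 17.02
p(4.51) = 68.42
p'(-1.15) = 5.70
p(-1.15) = 4.12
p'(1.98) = 11.96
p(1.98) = 31.76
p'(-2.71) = 2.58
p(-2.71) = -2.34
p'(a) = 2*a + 8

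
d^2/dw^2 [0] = 0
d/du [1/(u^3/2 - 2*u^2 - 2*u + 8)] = 2*(-3*u^2 + 8*u + 4)/(u^3 - 4*u^2 - 4*u + 16)^2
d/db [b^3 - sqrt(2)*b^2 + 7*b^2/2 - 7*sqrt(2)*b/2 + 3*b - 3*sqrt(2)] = 3*b^2 - 2*sqrt(2)*b + 7*b - 7*sqrt(2)/2 + 3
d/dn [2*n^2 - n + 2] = 4*n - 1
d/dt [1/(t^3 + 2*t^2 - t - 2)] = (-3*t^2 - 4*t + 1)/(t^3 + 2*t^2 - t - 2)^2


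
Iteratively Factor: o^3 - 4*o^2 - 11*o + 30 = (o - 2)*(o^2 - 2*o - 15) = (o - 2)*(o + 3)*(o - 5)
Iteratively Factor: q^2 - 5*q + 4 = (q - 1)*(q - 4)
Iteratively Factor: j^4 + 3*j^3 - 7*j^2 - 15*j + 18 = (j + 3)*(j^3 - 7*j + 6) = (j - 2)*(j + 3)*(j^2 + 2*j - 3) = (j - 2)*(j - 1)*(j + 3)*(j + 3)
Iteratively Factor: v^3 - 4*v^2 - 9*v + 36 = (v + 3)*(v^2 - 7*v + 12) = (v - 4)*(v + 3)*(v - 3)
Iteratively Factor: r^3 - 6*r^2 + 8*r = (r - 2)*(r^2 - 4*r) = r*(r - 2)*(r - 4)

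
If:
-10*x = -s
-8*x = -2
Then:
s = 5/2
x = 1/4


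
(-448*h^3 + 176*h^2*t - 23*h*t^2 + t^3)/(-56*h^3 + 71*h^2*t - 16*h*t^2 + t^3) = (-8*h + t)/(-h + t)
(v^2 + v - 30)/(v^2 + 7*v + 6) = (v - 5)/(v + 1)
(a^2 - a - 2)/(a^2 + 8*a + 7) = (a - 2)/(a + 7)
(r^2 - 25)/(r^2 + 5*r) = (r - 5)/r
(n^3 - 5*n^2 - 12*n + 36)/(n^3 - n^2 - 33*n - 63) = (n^2 - 8*n + 12)/(n^2 - 4*n - 21)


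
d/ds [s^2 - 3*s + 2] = 2*s - 3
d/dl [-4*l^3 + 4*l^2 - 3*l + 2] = -12*l^2 + 8*l - 3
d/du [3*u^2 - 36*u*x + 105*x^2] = 6*u - 36*x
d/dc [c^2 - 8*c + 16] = 2*c - 8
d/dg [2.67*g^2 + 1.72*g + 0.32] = 5.34*g + 1.72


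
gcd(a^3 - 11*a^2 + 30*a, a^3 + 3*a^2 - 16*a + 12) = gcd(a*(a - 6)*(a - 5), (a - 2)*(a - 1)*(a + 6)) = 1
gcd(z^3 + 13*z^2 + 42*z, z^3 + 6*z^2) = z^2 + 6*z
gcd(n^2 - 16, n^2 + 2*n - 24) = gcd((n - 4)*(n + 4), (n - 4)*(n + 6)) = n - 4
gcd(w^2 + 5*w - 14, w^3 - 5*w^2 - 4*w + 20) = w - 2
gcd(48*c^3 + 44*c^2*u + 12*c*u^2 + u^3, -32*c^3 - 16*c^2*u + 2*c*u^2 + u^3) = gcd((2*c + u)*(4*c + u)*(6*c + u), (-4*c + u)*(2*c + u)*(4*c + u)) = 8*c^2 + 6*c*u + u^2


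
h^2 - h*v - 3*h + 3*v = (h - 3)*(h - v)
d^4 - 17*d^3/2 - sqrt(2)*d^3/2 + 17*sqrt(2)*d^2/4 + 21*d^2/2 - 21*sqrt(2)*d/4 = d*(d - 7)*(d - 3/2)*(d - sqrt(2)/2)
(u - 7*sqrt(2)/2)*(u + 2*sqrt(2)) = u^2 - 3*sqrt(2)*u/2 - 14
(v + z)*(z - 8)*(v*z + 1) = v^2*z^2 - 8*v^2*z + v*z^3 - 8*v*z^2 + v*z - 8*v + z^2 - 8*z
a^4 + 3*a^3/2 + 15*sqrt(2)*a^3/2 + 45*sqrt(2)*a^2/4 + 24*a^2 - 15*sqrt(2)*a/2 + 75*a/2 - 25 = (a - 1/2)*(a + 2)*(a + 5*sqrt(2)/2)*(a + 5*sqrt(2))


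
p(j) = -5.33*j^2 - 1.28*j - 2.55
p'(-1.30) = 12.58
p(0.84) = -7.39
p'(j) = -10.66*j - 1.28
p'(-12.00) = 126.64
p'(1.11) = -13.11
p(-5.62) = -163.70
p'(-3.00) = 30.70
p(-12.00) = -754.71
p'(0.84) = -10.23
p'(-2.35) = 23.77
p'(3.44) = -37.95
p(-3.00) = -46.68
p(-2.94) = -44.86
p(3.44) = -70.03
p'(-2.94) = 30.06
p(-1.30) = -9.89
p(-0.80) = -4.94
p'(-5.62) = 58.63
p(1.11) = -10.54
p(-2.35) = -28.98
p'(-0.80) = 7.25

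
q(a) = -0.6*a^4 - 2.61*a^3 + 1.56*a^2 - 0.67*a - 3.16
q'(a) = -2.4*a^3 - 7.83*a^2 + 3.12*a - 0.67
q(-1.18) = 2.93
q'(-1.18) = -11.31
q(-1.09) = 1.96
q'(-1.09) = -10.27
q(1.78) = -20.15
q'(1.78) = -33.46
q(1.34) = -9.47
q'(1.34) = -16.32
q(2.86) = -93.52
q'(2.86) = -111.94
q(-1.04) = 1.46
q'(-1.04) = -9.68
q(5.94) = -1246.07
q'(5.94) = -761.41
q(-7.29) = -598.78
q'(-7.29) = 490.28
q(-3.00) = 34.76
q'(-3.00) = -15.70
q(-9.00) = -1904.68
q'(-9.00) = 1086.62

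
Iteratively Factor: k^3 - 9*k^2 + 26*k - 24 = (k - 2)*(k^2 - 7*k + 12) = (k - 4)*(k - 2)*(k - 3)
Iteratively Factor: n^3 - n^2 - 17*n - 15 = (n + 1)*(n^2 - 2*n - 15) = (n - 5)*(n + 1)*(n + 3)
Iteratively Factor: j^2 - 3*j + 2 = (j - 1)*(j - 2)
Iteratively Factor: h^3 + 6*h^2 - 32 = (h + 4)*(h^2 + 2*h - 8) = (h - 2)*(h + 4)*(h + 4)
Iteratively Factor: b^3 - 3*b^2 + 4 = (b - 2)*(b^2 - b - 2) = (b - 2)^2*(b + 1)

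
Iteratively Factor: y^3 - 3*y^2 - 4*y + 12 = (y - 2)*(y^2 - y - 6) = (y - 2)*(y + 2)*(y - 3)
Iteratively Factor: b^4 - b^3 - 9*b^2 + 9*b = (b - 3)*(b^3 + 2*b^2 - 3*b) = (b - 3)*(b - 1)*(b^2 + 3*b) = b*(b - 3)*(b - 1)*(b + 3)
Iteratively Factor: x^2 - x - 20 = (x - 5)*(x + 4)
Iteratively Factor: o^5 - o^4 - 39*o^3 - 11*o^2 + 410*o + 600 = (o + 4)*(o^4 - 5*o^3 - 19*o^2 + 65*o + 150) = (o + 2)*(o + 4)*(o^3 - 7*o^2 - 5*o + 75) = (o - 5)*(o + 2)*(o + 4)*(o^2 - 2*o - 15) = (o - 5)^2*(o + 2)*(o + 4)*(o + 3)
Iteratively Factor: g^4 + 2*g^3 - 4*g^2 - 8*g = (g + 2)*(g^3 - 4*g) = (g + 2)^2*(g^2 - 2*g) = g*(g + 2)^2*(g - 2)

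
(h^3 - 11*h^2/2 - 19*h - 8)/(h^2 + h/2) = h - 6 - 16/h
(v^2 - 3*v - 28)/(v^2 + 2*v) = (v^2 - 3*v - 28)/(v*(v + 2))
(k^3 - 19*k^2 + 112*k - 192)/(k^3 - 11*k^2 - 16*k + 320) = (k - 3)/(k + 5)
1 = 1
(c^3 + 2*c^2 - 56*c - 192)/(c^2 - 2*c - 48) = c + 4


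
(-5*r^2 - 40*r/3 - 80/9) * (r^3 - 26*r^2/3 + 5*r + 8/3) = -5*r^5 + 30*r^4 + 245*r^3/3 - 80*r^2/27 - 80*r - 640/27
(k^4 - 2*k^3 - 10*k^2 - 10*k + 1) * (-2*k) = -2*k^5 + 4*k^4 + 20*k^3 + 20*k^2 - 2*k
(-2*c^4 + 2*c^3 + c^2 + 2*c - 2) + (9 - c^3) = -2*c^4 + c^3 + c^2 + 2*c + 7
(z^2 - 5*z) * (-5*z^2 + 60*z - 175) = -5*z^4 + 85*z^3 - 475*z^2 + 875*z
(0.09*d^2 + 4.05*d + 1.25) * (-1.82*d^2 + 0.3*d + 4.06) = -0.1638*d^4 - 7.344*d^3 - 0.6946*d^2 + 16.818*d + 5.075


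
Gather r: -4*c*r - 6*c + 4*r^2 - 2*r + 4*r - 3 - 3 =-6*c + 4*r^2 + r*(2 - 4*c) - 6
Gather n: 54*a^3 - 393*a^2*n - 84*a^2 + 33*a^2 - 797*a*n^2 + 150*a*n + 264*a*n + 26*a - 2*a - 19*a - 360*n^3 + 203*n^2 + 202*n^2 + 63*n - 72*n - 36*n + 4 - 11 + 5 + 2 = 54*a^3 - 51*a^2 + 5*a - 360*n^3 + n^2*(405 - 797*a) + n*(-393*a^2 + 414*a - 45)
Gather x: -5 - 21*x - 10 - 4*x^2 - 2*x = -4*x^2 - 23*x - 15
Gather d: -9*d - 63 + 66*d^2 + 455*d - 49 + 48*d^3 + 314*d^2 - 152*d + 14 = 48*d^3 + 380*d^2 + 294*d - 98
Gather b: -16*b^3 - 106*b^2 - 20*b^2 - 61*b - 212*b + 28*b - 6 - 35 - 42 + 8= -16*b^3 - 126*b^2 - 245*b - 75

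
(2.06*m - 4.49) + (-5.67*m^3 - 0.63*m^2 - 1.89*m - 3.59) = -5.67*m^3 - 0.63*m^2 + 0.17*m - 8.08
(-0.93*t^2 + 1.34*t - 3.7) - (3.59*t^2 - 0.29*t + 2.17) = -4.52*t^2 + 1.63*t - 5.87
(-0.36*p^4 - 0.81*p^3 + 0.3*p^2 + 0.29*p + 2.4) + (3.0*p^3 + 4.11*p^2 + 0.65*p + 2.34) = -0.36*p^4 + 2.19*p^3 + 4.41*p^2 + 0.94*p + 4.74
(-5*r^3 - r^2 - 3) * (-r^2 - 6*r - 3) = 5*r^5 + 31*r^4 + 21*r^3 + 6*r^2 + 18*r + 9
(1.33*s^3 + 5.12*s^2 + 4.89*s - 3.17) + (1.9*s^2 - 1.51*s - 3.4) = 1.33*s^3 + 7.02*s^2 + 3.38*s - 6.57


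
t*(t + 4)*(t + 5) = t^3 + 9*t^2 + 20*t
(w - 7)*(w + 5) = w^2 - 2*w - 35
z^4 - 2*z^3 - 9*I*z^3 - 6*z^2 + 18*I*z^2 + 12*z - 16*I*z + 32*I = (z - 2)*(z - 8*I)*(z - 2*I)*(z + I)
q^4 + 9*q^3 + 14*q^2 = q^2*(q + 2)*(q + 7)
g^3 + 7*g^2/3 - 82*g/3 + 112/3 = (g - 8/3)*(g - 2)*(g + 7)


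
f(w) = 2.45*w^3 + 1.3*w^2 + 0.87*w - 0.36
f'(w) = 7.35*w^2 + 2.6*w + 0.87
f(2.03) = 27.26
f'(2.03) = 36.44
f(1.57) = 13.69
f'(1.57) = 23.07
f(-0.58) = -0.91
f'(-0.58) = 1.83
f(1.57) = 13.69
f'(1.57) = 23.07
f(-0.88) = -1.79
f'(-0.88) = 4.27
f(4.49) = 251.53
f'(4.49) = 160.72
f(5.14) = 371.16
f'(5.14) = 208.42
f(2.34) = 40.19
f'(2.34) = 47.20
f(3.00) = 80.10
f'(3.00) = 74.82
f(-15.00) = -7989.66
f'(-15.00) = 1615.62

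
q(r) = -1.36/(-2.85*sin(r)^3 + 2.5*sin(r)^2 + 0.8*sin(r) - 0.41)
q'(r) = -1.36*(8.55*sin(r)^2*cos(r) - 5.0*sin(r)*cos(r) - 0.8*cos(r))/(-2.85*sin(r)^3 + 2.5*sin(r)^2 + 0.8*sin(r) - 0.41)^2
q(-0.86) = -0.82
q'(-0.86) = -2.54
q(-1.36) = -0.35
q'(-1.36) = -0.23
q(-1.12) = -0.46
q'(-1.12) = -0.71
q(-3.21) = 3.95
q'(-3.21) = -12.59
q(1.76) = -15.60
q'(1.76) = 85.40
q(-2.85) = 3.72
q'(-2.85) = 13.09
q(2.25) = -3.55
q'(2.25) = 2.82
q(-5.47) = -3.42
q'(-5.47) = -0.47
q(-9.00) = 11.76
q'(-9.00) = 251.52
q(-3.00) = 2.92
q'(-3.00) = 0.47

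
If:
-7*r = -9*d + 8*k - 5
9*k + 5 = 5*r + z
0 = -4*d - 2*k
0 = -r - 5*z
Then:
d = 11/246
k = -11/123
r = 215/246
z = -43/246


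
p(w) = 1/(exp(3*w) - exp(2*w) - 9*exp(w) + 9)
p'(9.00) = 0.00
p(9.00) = 0.00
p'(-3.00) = 0.01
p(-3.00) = 0.12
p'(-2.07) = 0.02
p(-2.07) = 0.13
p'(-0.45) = 0.60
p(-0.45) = 0.32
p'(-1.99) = 0.02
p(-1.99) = 0.13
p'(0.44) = 0.57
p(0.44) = -0.27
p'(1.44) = -0.19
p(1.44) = 0.04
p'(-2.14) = 0.02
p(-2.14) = 0.13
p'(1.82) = -0.03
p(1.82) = 0.01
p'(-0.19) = 3.44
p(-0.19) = 0.69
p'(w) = (-3*exp(3*w) + 2*exp(2*w) + 9*exp(w))/(exp(3*w) - exp(2*w) - 9*exp(w) + 9)^2 = (-3*exp(2*w) + 2*exp(w) + 9)*exp(w)/(exp(3*w) - exp(2*w) - 9*exp(w) + 9)^2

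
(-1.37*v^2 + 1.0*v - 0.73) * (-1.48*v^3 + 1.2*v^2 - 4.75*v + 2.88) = 2.0276*v^5 - 3.124*v^4 + 8.7879*v^3 - 9.5716*v^2 + 6.3475*v - 2.1024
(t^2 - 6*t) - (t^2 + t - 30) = 30 - 7*t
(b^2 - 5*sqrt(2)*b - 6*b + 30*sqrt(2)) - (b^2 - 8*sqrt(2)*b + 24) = -6*b + 3*sqrt(2)*b - 24 + 30*sqrt(2)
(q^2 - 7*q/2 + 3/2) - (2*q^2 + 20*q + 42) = -q^2 - 47*q/2 - 81/2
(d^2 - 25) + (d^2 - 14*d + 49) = 2*d^2 - 14*d + 24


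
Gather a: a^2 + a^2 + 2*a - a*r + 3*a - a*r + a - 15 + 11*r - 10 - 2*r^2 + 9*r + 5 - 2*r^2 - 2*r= 2*a^2 + a*(6 - 2*r) - 4*r^2 + 18*r - 20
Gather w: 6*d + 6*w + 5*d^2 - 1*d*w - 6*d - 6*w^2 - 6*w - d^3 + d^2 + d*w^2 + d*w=-d^3 + 6*d^2 + w^2*(d - 6)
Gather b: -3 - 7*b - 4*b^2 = -4*b^2 - 7*b - 3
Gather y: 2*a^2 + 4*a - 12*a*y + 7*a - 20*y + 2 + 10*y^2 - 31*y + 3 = 2*a^2 + 11*a + 10*y^2 + y*(-12*a - 51) + 5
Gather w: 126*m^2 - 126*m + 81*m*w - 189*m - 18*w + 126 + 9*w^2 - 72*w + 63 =126*m^2 - 315*m + 9*w^2 + w*(81*m - 90) + 189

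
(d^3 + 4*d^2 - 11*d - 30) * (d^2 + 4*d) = d^5 + 8*d^4 + 5*d^3 - 74*d^2 - 120*d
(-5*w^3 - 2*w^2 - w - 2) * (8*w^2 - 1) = -40*w^5 - 16*w^4 - 3*w^3 - 14*w^2 + w + 2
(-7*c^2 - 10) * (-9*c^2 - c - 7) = 63*c^4 + 7*c^3 + 139*c^2 + 10*c + 70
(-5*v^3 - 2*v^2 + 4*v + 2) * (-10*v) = 50*v^4 + 20*v^3 - 40*v^2 - 20*v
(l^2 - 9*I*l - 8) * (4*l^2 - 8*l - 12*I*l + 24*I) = 4*l^4 - 8*l^3 - 48*I*l^3 - 140*l^2 + 96*I*l^2 + 280*l + 96*I*l - 192*I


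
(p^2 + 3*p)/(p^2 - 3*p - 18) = p/(p - 6)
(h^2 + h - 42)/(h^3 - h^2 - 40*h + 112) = (h - 6)/(h^2 - 8*h + 16)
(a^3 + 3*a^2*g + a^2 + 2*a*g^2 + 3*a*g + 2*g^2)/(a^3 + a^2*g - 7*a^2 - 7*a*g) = (a^2 + 2*a*g + a + 2*g)/(a*(a - 7))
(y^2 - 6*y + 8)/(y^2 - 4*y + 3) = (y^2 - 6*y + 8)/(y^2 - 4*y + 3)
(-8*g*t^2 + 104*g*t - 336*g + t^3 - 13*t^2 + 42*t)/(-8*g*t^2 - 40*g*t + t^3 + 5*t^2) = (t^2 - 13*t + 42)/(t*(t + 5))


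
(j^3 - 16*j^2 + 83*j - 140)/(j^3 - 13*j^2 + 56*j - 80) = (j - 7)/(j - 4)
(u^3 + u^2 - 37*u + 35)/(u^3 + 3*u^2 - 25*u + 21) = (u - 5)/(u - 3)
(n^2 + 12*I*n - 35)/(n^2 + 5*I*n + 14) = (n + 5*I)/(n - 2*I)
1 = 1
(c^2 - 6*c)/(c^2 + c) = (c - 6)/(c + 1)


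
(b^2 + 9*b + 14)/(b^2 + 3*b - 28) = (b + 2)/(b - 4)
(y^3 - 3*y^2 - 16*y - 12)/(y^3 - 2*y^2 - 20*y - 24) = (y + 1)/(y + 2)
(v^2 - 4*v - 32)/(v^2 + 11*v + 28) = (v - 8)/(v + 7)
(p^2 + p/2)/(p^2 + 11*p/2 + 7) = p*(2*p + 1)/(2*p^2 + 11*p + 14)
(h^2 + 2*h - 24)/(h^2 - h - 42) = (h - 4)/(h - 7)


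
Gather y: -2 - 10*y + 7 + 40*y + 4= 30*y + 9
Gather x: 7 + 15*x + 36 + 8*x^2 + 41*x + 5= 8*x^2 + 56*x + 48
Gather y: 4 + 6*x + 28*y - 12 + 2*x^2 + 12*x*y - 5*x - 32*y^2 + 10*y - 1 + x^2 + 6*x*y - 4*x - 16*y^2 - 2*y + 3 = 3*x^2 - 3*x - 48*y^2 + y*(18*x + 36) - 6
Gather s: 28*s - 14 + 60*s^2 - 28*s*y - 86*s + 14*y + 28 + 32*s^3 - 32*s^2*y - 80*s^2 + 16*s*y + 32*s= 32*s^3 + s^2*(-32*y - 20) + s*(-12*y - 26) + 14*y + 14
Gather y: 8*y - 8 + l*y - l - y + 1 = -l + y*(l + 7) - 7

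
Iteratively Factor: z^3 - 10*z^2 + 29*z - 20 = (z - 4)*(z^2 - 6*z + 5) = (z - 4)*(z - 1)*(z - 5)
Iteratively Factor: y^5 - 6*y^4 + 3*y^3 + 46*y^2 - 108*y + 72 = (y - 3)*(y^4 - 3*y^3 - 6*y^2 + 28*y - 24) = (y - 3)*(y - 2)*(y^3 - y^2 - 8*y + 12) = (y - 3)*(y - 2)^2*(y^2 + y - 6) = (y - 3)*(y - 2)^3*(y + 3)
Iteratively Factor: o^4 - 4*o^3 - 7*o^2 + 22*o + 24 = (o - 4)*(o^3 - 7*o - 6) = (o - 4)*(o + 1)*(o^2 - o - 6) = (o - 4)*(o + 1)*(o + 2)*(o - 3)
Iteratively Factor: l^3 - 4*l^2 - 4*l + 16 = (l - 4)*(l^2 - 4) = (l - 4)*(l - 2)*(l + 2)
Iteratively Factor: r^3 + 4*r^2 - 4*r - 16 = (r + 4)*(r^2 - 4) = (r - 2)*(r + 4)*(r + 2)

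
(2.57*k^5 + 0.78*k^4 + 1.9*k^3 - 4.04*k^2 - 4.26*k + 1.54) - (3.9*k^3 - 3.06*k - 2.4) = 2.57*k^5 + 0.78*k^4 - 2.0*k^3 - 4.04*k^2 - 1.2*k + 3.94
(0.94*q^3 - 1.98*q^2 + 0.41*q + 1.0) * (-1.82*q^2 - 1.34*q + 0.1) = -1.7108*q^5 + 2.344*q^4 + 2.001*q^3 - 2.5674*q^2 - 1.299*q + 0.1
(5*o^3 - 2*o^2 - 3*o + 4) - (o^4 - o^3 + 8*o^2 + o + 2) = -o^4 + 6*o^3 - 10*o^2 - 4*o + 2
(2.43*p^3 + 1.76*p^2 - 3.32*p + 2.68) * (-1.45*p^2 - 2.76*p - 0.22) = -3.5235*p^5 - 9.2588*p^4 - 0.5782*p^3 + 4.89*p^2 - 6.6664*p - 0.5896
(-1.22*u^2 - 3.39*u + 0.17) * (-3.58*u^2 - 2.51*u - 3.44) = 4.3676*u^4 + 15.1984*u^3 + 12.0971*u^2 + 11.2349*u - 0.5848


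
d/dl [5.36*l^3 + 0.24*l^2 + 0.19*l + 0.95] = 16.08*l^2 + 0.48*l + 0.19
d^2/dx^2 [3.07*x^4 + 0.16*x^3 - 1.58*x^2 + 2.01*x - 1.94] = 36.84*x^2 + 0.96*x - 3.16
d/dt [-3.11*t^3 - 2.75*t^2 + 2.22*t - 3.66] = -9.33*t^2 - 5.5*t + 2.22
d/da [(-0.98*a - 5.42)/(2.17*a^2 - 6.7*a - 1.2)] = (2.1266*a^2 + 23.5228*a - 35.138)/(4.7089*a^4 - 29.078*a^3 + 39.682*a^2 + 16.08*a + 1.44)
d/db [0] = 0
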